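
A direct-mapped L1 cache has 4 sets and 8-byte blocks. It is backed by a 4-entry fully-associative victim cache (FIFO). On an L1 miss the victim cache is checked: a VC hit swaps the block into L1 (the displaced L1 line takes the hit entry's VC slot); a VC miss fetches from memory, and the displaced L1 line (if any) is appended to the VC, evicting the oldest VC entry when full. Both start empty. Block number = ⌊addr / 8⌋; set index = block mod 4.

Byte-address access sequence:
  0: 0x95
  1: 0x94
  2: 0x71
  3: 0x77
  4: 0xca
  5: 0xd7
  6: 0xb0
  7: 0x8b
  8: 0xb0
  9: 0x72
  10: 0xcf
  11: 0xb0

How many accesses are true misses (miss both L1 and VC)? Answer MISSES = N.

0: 0x95 (blk 18, set 2) → MISS  vc=[]
1: 0x94 (blk 18, set 2) → L1-HIT  vc=[]
2: 0x71 (blk 14, set 2) → MISS  vc=[18]
3: 0x77 (blk 14, set 2) → L1-HIT  vc=[18]
4: 0xca (blk 25, set 1) → MISS  vc=[18]
5: 0xd7 (blk 26, set 2) → MISS  vc=[18, 14]
6: 0xb0 (blk 22, set 2) → MISS  vc=[18, 14, 26]
7: 0x8b (blk 17, set 1) → MISS  vc=[18, 14, 26, 25]
8: 0xb0 (blk 22, set 2) → L1-HIT  vc=[18, 14, 26, 25]
9: 0x72 (blk 14, set 2) → VC-HIT  vc=[18, 22, 26, 25]
10: 0xcf (blk 25, set 1) → VC-HIT  vc=[18, 22, 26, 17]
11: 0xb0 (blk 22, set 2) → VC-HIT  vc=[18, 14, 26, 17]

MISSES = 6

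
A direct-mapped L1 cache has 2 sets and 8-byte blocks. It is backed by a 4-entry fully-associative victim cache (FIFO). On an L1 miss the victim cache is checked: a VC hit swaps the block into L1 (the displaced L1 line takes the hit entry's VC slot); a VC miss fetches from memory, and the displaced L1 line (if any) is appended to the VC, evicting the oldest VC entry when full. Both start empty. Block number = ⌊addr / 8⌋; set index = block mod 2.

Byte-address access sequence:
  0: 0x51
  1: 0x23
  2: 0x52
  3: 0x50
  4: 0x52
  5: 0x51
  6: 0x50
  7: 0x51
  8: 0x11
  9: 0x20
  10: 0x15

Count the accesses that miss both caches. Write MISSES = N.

MISSES = 3

0: 0x51 (blk 10, set 0) → MISS  vc=[]
1: 0x23 (blk 4, set 0) → MISS  vc=[10]
2: 0x52 (blk 10, set 0) → VC-HIT  vc=[4]
3: 0x50 (blk 10, set 0) → L1-HIT  vc=[4]
4: 0x52 (blk 10, set 0) → L1-HIT  vc=[4]
5: 0x51 (blk 10, set 0) → L1-HIT  vc=[4]
6: 0x50 (blk 10, set 0) → L1-HIT  vc=[4]
7: 0x51 (blk 10, set 0) → L1-HIT  vc=[4]
8: 0x11 (blk 2, set 0) → MISS  vc=[4, 10]
9: 0x20 (blk 4, set 0) → VC-HIT  vc=[2, 10]
10: 0x15 (blk 2, set 0) → VC-HIT  vc=[4, 10]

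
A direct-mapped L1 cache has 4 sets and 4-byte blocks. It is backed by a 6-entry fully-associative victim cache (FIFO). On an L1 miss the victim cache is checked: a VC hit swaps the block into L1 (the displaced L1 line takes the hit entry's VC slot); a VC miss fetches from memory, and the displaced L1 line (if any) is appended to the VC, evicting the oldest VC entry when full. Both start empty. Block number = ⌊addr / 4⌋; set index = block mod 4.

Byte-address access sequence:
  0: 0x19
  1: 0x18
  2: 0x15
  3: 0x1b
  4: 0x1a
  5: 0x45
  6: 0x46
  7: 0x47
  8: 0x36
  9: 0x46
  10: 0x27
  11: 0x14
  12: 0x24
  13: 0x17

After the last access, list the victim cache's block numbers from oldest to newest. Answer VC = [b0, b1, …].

#0 0x19→b6/s2 MISS; vc=[]
#1 0x18→b6/s2 L1-HIT; vc=[]
#2 0x15→b5/s1 MISS; vc=[]
#3 0x1b→b6/s2 L1-HIT; vc=[]
#4 0x1a→b6/s2 L1-HIT; vc=[]
#5 0x45→b17/s1 MISS; vc=[5]
#6 0x46→b17/s1 L1-HIT; vc=[5]
#7 0x47→b17/s1 L1-HIT; vc=[5]
#8 0x36→b13/s1 MISS; vc=[5,17]
#9 0x46→b17/s1 VC-HIT; vc=[5,13]
#10 0x27→b9/s1 MISS; vc=[5,13,17]
#11 0x14→b5/s1 VC-HIT; vc=[9,13,17]
#12 0x24→b9/s1 VC-HIT; vc=[5,13,17]
#13 0x17→b5/s1 VC-HIT; vc=[9,13,17]

VC = [9, 13, 17]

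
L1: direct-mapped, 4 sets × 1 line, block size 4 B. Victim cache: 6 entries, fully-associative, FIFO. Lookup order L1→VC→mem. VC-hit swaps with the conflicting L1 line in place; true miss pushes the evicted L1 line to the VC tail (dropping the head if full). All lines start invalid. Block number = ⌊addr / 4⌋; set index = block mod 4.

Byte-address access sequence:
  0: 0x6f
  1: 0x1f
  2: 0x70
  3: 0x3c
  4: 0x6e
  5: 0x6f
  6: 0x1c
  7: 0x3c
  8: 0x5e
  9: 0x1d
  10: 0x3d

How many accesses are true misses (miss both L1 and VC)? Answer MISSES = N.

#0 0x6f→b27/s3 MISS; vc=[]
#1 0x1f→b7/s3 MISS; vc=[27]
#2 0x70→b28/s0 MISS; vc=[27]
#3 0x3c→b15/s3 MISS; vc=[27,7]
#4 0x6e→b27/s3 VC-HIT; vc=[15,7]
#5 0x6f→b27/s3 L1-HIT; vc=[15,7]
#6 0x1c→b7/s3 VC-HIT; vc=[15,27]
#7 0x3c→b15/s3 VC-HIT; vc=[7,27]
#8 0x5e→b23/s3 MISS; vc=[7,27,15]
#9 0x1d→b7/s3 VC-HIT; vc=[23,27,15]
#10 0x3d→b15/s3 VC-HIT; vc=[23,27,7]

MISSES = 5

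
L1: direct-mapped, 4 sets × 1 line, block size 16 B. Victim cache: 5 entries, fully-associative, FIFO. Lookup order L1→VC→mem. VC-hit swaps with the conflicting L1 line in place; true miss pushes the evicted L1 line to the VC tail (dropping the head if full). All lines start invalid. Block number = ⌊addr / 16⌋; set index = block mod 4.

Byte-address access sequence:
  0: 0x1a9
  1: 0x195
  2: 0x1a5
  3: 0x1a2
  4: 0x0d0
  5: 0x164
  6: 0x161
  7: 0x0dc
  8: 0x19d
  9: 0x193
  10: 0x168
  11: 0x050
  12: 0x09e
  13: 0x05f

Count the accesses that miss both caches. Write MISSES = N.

#0 0x1a9→b26/s2 MISS; vc=[]
#1 0x195→b25/s1 MISS; vc=[]
#2 0x1a5→b26/s2 L1-HIT; vc=[]
#3 0x1a2→b26/s2 L1-HIT; vc=[]
#4 0xd0→b13/s1 MISS; vc=[25]
#5 0x164→b22/s2 MISS; vc=[25,26]
#6 0x161→b22/s2 L1-HIT; vc=[25,26]
#7 0xdc→b13/s1 L1-HIT; vc=[25,26]
#8 0x19d→b25/s1 VC-HIT; vc=[13,26]
#9 0x193→b25/s1 L1-HIT; vc=[13,26]
#10 0x168→b22/s2 L1-HIT; vc=[13,26]
#11 0x50→b5/s1 MISS; vc=[13,26,25]
#12 0x9e→b9/s1 MISS; vc=[13,26,25,5]
#13 0x5f→b5/s1 VC-HIT; vc=[13,26,25,9]

MISSES = 6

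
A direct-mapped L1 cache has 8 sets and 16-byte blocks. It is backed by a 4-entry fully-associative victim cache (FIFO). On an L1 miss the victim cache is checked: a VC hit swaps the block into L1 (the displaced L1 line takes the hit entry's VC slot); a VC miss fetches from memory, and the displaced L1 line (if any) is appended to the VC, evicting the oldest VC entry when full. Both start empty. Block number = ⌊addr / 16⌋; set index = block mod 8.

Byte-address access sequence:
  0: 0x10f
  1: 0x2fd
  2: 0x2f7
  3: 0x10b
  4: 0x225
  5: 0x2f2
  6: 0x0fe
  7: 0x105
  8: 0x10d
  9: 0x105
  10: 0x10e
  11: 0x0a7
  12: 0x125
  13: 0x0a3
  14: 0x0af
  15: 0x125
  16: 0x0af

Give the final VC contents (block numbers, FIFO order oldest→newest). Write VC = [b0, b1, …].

VC = [47, 34, 18]

#0 0x10f→b16/s0 MISS; vc=[]
#1 0x2fd→b47/s7 MISS; vc=[]
#2 0x2f7→b47/s7 L1-HIT; vc=[]
#3 0x10b→b16/s0 L1-HIT; vc=[]
#4 0x225→b34/s2 MISS; vc=[]
#5 0x2f2→b47/s7 L1-HIT; vc=[]
#6 0xfe→b15/s7 MISS; vc=[47]
#7 0x105→b16/s0 L1-HIT; vc=[47]
#8 0x10d→b16/s0 L1-HIT; vc=[47]
#9 0x105→b16/s0 L1-HIT; vc=[47]
#10 0x10e→b16/s0 L1-HIT; vc=[47]
#11 0xa7→b10/s2 MISS; vc=[47,34]
#12 0x125→b18/s2 MISS; vc=[47,34,10]
#13 0xa3→b10/s2 VC-HIT; vc=[47,34,18]
#14 0xaf→b10/s2 L1-HIT; vc=[47,34,18]
#15 0x125→b18/s2 VC-HIT; vc=[47,34,10]
#16 0xaf→b10/s2 VC-HIT; vc=[47,34,18]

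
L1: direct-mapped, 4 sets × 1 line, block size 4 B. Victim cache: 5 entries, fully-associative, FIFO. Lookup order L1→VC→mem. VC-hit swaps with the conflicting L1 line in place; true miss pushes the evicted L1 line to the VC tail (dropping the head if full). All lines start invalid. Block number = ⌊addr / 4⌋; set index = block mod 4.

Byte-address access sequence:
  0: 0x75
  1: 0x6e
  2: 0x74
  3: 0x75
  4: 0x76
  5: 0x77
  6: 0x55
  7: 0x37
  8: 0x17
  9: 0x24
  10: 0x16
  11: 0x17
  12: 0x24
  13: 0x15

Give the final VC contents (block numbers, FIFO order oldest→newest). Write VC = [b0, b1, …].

0: 0x75 (blk 29, set 1) → MISS  vc=[]
1: 0x6e (blk 27, set 3) → MISS  vc=[]
2: 0x74 (blk 29, set 1) → L1-HIT  vc=[]
3: 0x75 (blk 29, set 1) → L1-HIT  vc=[]
4: 0x76 (blk 29, set 1) → L1-HIT  vc=[]
5: 0x77 (blk 29, set 1) → L1-HIT  vc=[]
6: 0x55 (blk 21, set 1) → MISS  vc=[29]
7: 0x37 (blk 13, set 1) → MISS  vc=[29, 21]
8: 0x17 (blk 5, set 1) → MISS  vc=[29, 21, 13]
9: 0x24 (blk 9, set 1) → MISS  vc=[29, 21, 13, 5]
10: 0x16 (blk 5, set 1) → VC-HIT  vc=[29, 21, 13, 9]
11: 0x17 (blk 5, set 1) → L1-HIT  vc=[29, 21, 13, 9]
12: 0x24 (blk 9, set 1) → VC-HIT  vc=[29, 21, 13, 5]
13: 0x15 (blk 5, set 1) → VC-HIT  vc=[29, 21, 13, 9]

VC = [29, 21, 13, 9]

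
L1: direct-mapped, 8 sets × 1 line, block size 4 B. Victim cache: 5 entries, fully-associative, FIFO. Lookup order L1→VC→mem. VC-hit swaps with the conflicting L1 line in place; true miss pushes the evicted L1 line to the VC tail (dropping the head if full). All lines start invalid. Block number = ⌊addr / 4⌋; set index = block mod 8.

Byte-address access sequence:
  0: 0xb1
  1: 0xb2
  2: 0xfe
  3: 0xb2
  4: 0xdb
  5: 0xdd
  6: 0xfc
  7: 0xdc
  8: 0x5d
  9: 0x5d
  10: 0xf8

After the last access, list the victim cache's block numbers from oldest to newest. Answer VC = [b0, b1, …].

VC = [63, 55, 54]

  [0] addr=0xb1 blk=44 s=4: MISS | VC []
  [1] addr=0xb2 blk=44 s=4: L1-HIT | VC []
  [2] addr=0xfe blk=63 s=7: MISS | VC []
  [3] addr=0xb2 blk=44 s=4: L1-HIT | VC []
  [4] addr=0xdb blk=54 s=6: MISS | VC []
  [5] addr=0xdd blk=55 s=7: MISS | VC [63]
  [6] addr=0xfc blk=63 s=7: VC-HIT | VC [55]
  [7] addr=0xdc blk=55 s=7: VC-HIT | VC [63]
  [8] addr=0x5d blk=23 s=7: MISS | VC [63, 55]
  [9] addr=0x5d blk=23 s=7: L1-HIT | VC [63, 55]
  [10] addr=0xf8 blk=62 s=6: MISS | VC [63, 55, 54]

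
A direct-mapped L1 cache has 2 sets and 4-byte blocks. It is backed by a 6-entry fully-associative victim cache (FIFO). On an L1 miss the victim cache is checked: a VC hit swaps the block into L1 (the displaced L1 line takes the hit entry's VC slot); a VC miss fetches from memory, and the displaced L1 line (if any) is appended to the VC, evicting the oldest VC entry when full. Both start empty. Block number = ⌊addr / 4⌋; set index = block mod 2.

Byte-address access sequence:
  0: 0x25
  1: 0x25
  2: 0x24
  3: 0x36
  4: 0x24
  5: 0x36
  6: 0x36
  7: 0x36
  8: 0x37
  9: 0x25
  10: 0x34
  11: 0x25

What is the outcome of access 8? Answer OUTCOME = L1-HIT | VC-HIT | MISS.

OUTCOME = L1-HIT

  [0] addr=0x25 blk=9 s=1: MISS | VC []
  [1] addr=0x25 blk=9 s=1: L1-HIT | VC []
  [2] addr=0x24 blk=9 s=1: L1-HIT | VC []
  [3] addr=0x36 blk=13 s=1: MISS | VC [9]
  [4] addr=0x24 blk=9 s=1: VC-HIT | VC [13]
  [5] addr=0x36 blk=13 s=1: VC-HIT | VC [9]
  [6] addr=0x36 blk=13 s=1: L1-HIT | VC [9]
  [7] addr=0x36 blk=13 s=1: L1-HIT | VC [9]
  [8] addr=0x37 blk=13 s=1: L1-HIT | VC [9]
  [9] addr=0x25 blk=9 s=1: VC-HIT | VC [13]
  [10] addr=0x34 blk=13 s=1: VC-HIT | VC [9]
  [11] addr=0x25 blk=9 s=1: VC-HIT | VC [13]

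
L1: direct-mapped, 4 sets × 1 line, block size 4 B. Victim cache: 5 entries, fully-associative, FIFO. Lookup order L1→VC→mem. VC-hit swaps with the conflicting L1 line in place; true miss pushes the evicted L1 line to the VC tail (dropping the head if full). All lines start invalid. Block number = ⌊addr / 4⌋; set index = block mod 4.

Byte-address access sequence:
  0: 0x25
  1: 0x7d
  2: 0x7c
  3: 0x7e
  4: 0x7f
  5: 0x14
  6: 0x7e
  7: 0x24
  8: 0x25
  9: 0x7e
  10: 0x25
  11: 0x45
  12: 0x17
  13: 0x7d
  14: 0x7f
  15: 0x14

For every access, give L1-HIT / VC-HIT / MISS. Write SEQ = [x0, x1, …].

SEQ = [MISS, MISS, L1-HIT, L1-HIT, L1-HIT, MISS, L1-HIT, VC-HIT, L1-HIT, L1-HIT, L1-HIT, MISS, VC-HIT, L1-HIT, L1-HIT, L1-HIT]

  [0] addr=0x25 blk=9 s=1: MISS | VC []
  [1] addr=0x7d blk=31 s=3: MISS | VC []
  [2] addr=0x7c blk=31 s=3: L1-HIT | VC []
  [3] addr=0x7e blk=31 s=3: L1-HIT | VC []
  [4] addr=0x7f blk=31 s=3: L1-HIT | VC []
  [5] addr=0x14 blk=5 s=1: MISS | VC [9]
  [6] addr=0x7e blk=31 s=3: L1-HIT | VC [9]
  [7] addr=0x24 blk=9 s=1: VC-HIT | VC [5]
  [8] addr=0x25 blk=9 s=1: L1-HIT | VC [5]
  [9] addr=0x7e blk=31 s=3: L1-HIT | VC [5]
  [10] addr=0x25 blk=9 s=1: L1-HIT | VC [5]
  [11] addr=0x45 blk=17 s=1: MISS | VC [5, 9]
  [12] addr=0x17 blk=5 s=1: VC-HIT | VC [17, 9]
  [13] addr=0x7d blk=31 s=3: L1-HIT | VC [17, 9]
  [14] addr=0x7f blk=31 s=3: L1-HIT | VC [17, 9]
  [15] addr=0x14 blk=5 s=1: L1-HIT | VC [17, 9]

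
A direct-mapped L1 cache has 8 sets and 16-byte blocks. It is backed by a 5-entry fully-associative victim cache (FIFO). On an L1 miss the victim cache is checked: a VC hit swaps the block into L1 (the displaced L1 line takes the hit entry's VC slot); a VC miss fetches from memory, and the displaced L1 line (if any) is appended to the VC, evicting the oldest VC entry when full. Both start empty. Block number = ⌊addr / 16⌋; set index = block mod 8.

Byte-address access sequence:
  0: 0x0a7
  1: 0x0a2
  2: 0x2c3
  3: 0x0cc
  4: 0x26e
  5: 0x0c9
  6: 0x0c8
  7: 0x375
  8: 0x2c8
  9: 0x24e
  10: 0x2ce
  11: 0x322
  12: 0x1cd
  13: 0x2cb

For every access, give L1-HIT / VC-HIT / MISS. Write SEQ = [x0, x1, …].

SEQ = [MISS, L1-HIT, MISS, MISS, MISS, L1-HIT, L1-HIT, MISS, VC-HIT, MISS, VC-HIT, MISS, MISS, VC-HIT]

0: 0xa7 (blk 10, set 2) → MISS  vc=[]
1: 0xa2 (blk 10, set 2) → L1-HIT  vc=[]
2: 0x2c3 (blk 44, set 4) → MISS  vc=[]
3: 0xcc (blk 12, set 4) → MISS  vc=[44]
4: 0x26e (blk 38, set 6) → MISS  vc=[44]
5: 0xc9 (blk 12, set 4) → L1-HIT  vc=[44]
6: 0xc8 (blk 12, set 4) → L1-HIT  vc=[44]
7: 0x375 (blk 55, set 7) → MISS  vc=[44]
8: 0x2c8 (blk 44, set 4) → VC-HIT  vc=[12]
9: 0x24e (blk 36, set 4) → MISS  vc=[12, 44]
10: 0x2ce (blk 44, set 4) → VC-HIT  vc=[12, 36]
11: 0x322 (blk 50, set 2) → MISS  vc=[12, 36, 10]
12: 0x1cd (blk 28, set 4) → MISS  vc=[12, 36, 10, 44]
13: 0x2cb (blk 44, set 4) → VC-HIT  vc=[12, 36, 10, 28]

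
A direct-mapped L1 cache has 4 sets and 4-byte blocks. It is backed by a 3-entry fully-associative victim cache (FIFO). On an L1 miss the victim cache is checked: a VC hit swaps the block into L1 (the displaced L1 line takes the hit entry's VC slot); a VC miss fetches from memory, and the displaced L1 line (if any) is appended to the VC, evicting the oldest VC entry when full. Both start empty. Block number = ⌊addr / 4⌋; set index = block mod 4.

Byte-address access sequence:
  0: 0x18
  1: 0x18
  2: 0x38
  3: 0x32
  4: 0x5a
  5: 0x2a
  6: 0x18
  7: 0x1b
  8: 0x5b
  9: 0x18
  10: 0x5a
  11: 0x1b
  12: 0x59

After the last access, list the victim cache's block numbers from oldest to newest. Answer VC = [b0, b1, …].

#0 0x18→b6/s2 MISS; vc=[]
#1 0x18→b6/s2 L1-HIT; vc=[]
#2 0x38→b14/s2 MISS; vc=[6]
#3 0x32→b12/s0 MISS; vc=[6]
#4 0x5a→b22/s2 MISS; vc=[6,14]
#5 0x2a→b10/s2 MISS; vc=[6,14,22]
#6 0x18→b6/s2 VC-HIT; vc=[10,14,22]
#7 0x1b→b6/s2 L1-HIT; vc=[10,14,22]
#8 0x5b→b22/s2 VC-HIT; vc=[10,14,6]
#9 0x18→b6/s2 VC-HIT; vc=[10,14,22]
#10 0x5a→b22/s2 VC-HIT; vc=[10,14,6]
#11 0x1b→b6/s2 VC-HIT; vc=[10,14,22]
#12 0x59→b22/s2 VC-HIT; vc=[10,14,6]

VC = [10, 14, 6]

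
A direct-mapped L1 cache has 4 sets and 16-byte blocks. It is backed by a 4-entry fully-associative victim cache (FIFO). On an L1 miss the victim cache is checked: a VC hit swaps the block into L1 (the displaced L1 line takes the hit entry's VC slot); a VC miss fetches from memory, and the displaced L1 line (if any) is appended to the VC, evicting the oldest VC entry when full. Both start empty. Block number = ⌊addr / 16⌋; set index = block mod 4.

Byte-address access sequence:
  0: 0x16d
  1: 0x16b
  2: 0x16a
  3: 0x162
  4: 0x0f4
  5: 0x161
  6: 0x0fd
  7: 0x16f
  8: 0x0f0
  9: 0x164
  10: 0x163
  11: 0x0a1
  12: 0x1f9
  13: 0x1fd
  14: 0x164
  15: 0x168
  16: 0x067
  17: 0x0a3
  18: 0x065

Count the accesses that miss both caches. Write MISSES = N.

MISSES = 5

0: 0x16d (blk 22, set 2) → MISS  vc=[]
1: 0x16b (blk 22, set 2) → L1-HIT  vc=[]
2: 0x16a (blk 22, set 2) → L1-HIT  vc=[]
3: 0x162 (blk 22, set 2) → L1-HIT  vc=[]
4: 0xf4 (blk 15, set 3) → MISS  vc=[]
5: 0x161 (blk 22, set 2) → L1-HIT  vc=[]
6: 0xfd (blk 15, set 3) → L1-HIT  vc=[]
7: 0x16f (blk 22, set 2) → L1-HIT  vc=[]
8: 0xf0 (blk 15, set 3) → L1-HIT  vc=[]
9: 0x164 (blk 22, set 2) → L1-HIT  vc=[]
10: 0x163 (blk 22, set 2) → L1-HIT  vc=[]
11: 0xa1 (blk 10, set 2) → MISS  vc=[22]
12: 0x1f9 (blk 31, set 3) → MISS  vc=[22, 15]
13: 0x1fd (blk 31, set 3) → L1-HIT  vc=[22, 15]
14: 0x164 (blk 22, set 2) → VC-HIT  vc=[10, 15]
15: 0x168 (blk 22, set 2) → L1-HIT  vc=[10, 15]
16: 0x67 (blk 6, set 2) → MISS  vc=[10, 15, 22]
17: 0xa3 (blk 10, set 2) → VC-HIT  vc=[6, 15, 22]
18: 0x65 (blk 6, set 2) → VC-HIT  vc=[10, 15, 22]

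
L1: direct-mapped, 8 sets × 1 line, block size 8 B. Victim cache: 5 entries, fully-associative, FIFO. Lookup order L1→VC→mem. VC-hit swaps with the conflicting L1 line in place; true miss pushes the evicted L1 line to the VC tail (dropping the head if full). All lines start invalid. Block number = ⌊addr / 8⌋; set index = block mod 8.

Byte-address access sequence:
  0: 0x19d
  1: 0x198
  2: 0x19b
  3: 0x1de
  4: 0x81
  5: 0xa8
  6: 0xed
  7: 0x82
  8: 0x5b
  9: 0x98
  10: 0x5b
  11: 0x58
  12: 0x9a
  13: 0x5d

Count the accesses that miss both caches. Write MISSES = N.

0: 0x19d (blk 51, set 3) → MISS  vc=[]
1: 0x198 (blk 51, set 3) → L1-HIT  vc=[]
2: 0x19b (blk 51, set 3) → L1-HIT  vc=[]
3: 0x1de (blk 59, set 3) → MISS  vc=[51]
4: 0x81 (blk 16, set 0) → MISS  vc=[51]
5: 0xa8 (blk 21, set 5) → MISS  vc=[51]
6: 0xed (blk 29, set 5) → MISS  vc=[51, 21]
7: 0x82 (blk 16, set 0) → L1-HIT  vc=[51, 21]
8: 0x5b (blk 11, set 3) → MISS  vc=[51, 21, 59]
9: 0x98 (blk 19, set 3) → MISS  vc=[51, 21, 59, 11]
10: 0x5b (blk 11, set 3) → VC-HIT  vc=[51, 21, 59, 19]
11: 0x58 (blk 11, set 3) → L1-HIT  vc=[51, 21, 59, 19]
12: 0x9a (blk 19, set 3) → VC-HIT  vc=[51, 21, 59, 11]
13: 0x5d (blk 11, set 3) → VC-HIT  vc=[51, 21, 59, 19]

MISSES = 7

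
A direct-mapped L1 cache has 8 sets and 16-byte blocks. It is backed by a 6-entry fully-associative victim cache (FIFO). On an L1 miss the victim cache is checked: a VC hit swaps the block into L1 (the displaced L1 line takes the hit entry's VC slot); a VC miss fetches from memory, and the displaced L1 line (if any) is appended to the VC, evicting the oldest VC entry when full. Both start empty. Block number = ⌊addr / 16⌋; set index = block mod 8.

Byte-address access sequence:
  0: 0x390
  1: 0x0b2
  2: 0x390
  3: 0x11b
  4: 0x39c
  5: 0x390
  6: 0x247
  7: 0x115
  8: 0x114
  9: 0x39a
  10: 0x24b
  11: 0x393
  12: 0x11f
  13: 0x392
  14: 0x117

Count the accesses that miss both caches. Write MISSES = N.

MISSES = 4

0: 0x390 (blk 57, set 1) → MISS  vc=[]
1: 0xb2 (blk 11, set 3) → MISS  vc=[]
2: 0x390 (blk 57, set 1) → L1-HIT  vc=[]
3: 0x11b (blk 17, set 1) → MISS  vc=[57]
4: 0x39c (blk 57, set 1) → VC-HIT  vc=[17]
5: 0x390 (blk 57, set 1) → L1-HIT  vc=[17]
6: 0x247 (blk 36, set 4) → MISS  vc=[17]
7: 0x115 (blk 17, set 1) → VC-HIT  vc=[57]
8: 0x114 (blk 17, set 1) → L1-HIT  vc=[57]
9: 0x39a (blk 57, set 1) → VC-HIT  vc=[17]
10: 0x24b (blk 36, set 4) → L1-HIT  vc=[17]
11: 0x393 (blk 57, set 1) → L1-HIT  vc=[17]
12: 0x11f (blk 17, set 1) → VC-HIT  vc=[57]
13: 0x392 (blk 57, set 1) → VC-HIT  vc=[17]
14: 0x117 (blk 17, set 1) → VC-HIT  vc=[57]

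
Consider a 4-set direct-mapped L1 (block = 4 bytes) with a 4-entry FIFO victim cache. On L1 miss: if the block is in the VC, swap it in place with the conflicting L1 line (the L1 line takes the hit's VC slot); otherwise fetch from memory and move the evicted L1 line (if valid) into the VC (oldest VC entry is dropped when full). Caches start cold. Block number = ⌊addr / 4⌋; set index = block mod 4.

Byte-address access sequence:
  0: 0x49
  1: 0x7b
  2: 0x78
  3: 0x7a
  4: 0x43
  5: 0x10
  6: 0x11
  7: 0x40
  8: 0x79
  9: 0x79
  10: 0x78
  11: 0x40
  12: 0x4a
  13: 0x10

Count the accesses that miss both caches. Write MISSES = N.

MISSES = 4

0: 0x49 (blk 18, set 2) → MISS  vc=[]
1: 0x7b (blk 30, set 2) → MISS  vc=[18]
2: 0x78 (blk 30, set 2) → L1-HIT  vc=[18]
3: 0x7a (blk 30, set 2) → L1-HIT  vc=[18]
4: 0x43 (blk 16, set 0) → MISS  vc=[18]
5: 0x10 (blk 4, set 0) → MISS  vc=[18, 16]
6: 0x11 (blk 4, set 0) → L1-HIT  vc=[18, 16]
7: 0x40 (blk 16, set 0) → VC-HIT  vc=[18, 4]
8: 0x79 (blk 30, set 2) → L1-HIT  vc=[18, 4]
9: 0x79 (blk 30, set 2) → L1-HIT  vc=[18, 4]
10: 0x78 (blk 30, set 2) → L1-HIT  vc=[18, 4]
11: 0x40 (blk 16, set 0) → L1-HIT  vc=[18, 4]
12: 0x4a (blk 18, set 2) → VC-HIT  vc=[30, 4]
13: 0x10 (blk 4, set 0) → VC-HIT  vc=[30, 16]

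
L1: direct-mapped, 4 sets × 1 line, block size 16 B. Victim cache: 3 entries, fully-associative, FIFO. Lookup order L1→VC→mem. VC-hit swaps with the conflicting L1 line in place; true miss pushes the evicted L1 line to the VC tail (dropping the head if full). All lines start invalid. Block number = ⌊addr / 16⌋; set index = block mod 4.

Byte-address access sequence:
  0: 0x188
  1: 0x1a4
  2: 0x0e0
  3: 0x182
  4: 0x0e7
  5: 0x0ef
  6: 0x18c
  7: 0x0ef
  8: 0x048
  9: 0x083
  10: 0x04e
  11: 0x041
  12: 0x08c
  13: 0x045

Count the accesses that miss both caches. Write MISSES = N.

  [0] addr=0x188 blk=24 s=0: MISS | VC []
  [1] addr=0x1a4 blk=26 s=2: MISS | VC []
  [2] addr=0xe0 blk=14 s=2: MISS | VC [26]
  [3] addr=0x182 blk=24 s=0: L1-HIT | VC [26]
  [4] addr=0xe7 blk=14 s=2: L1-HIT | VC [26]
  [5] addr=0xef blk=14 s=2: L1-HIT | VC [26]
  [6] addr=0x18c blk=24 s=0: L1-HIT | VC [26]
  [7] addr=0xef blk=14 s=2: L1-HIT | VC [26]
  [8] addr=0x48 blk=4 s=0: MISS | VC [26, 24]
  [9] addr=0x83 blk=8 s=0: MISS | VC [26, 24, 4]
  [10] addr=0x4e blk=4 s=0: VC-HIT | VC [26, 24, 8]
  [11] addr=0x41 blk=4 s=0: L1-HIT | VC [26, 24, 8]
  [12] addr=0x8c blk=8 s=0: VC-HIT | VC [26, 24, 4]
  [13] addr=0x45 blk=4 s=0: VC-HIT | VC [26, 24, 8]

MISSES = 5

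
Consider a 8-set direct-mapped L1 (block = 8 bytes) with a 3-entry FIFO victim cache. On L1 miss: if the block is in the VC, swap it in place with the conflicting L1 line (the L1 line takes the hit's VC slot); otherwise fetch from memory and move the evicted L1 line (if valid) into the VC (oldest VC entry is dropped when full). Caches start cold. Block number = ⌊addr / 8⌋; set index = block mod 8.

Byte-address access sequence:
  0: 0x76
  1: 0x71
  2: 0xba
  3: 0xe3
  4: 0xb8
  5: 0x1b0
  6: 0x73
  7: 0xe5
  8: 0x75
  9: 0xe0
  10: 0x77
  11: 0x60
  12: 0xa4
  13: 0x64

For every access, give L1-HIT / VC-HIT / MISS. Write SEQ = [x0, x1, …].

SEQ = [MISS, L1-HIT, MISS, MISS, L1-HIT, MISS, VC-HIT, L1-HIT, L1-HIT, L1-HIT, L1-HIT, MISS, MISS, VC-HIT]

#0 0x76→b14/s6 MISS; vc=[]
#1 0x71→b14/s6 L1-HIT; vc=[]
#2 0xba→b23/s7 MISS; vc=[]
#3 0xe3→b28/s4 MISS; vc=[]
#4 0xb8→b23/s7 L1-HIT; vc=[]
#5 0x1b0→b54/s6 MISS; vc=[14]
#6 0x73→b14/s6 VC-HIT; vc=[54]
#7 0xe5→b28/s4 L1-HIT; vc=[54]
#8 0x75→b14/s6 L1-HIT; vc=[54]
#9 0xe0→b28/s4 L1-HIT; vc=[54]
#10 0x77→b14/s6 L1-HIT; vc=[54]
#11 0x60→b12/s4 MISS; vc=[54,28]
#12 0xa4→b20/s4 MISS; vc=[54,28,12]
#13 0x64→b12/s4 VC-HIT; vc=[54,28,20]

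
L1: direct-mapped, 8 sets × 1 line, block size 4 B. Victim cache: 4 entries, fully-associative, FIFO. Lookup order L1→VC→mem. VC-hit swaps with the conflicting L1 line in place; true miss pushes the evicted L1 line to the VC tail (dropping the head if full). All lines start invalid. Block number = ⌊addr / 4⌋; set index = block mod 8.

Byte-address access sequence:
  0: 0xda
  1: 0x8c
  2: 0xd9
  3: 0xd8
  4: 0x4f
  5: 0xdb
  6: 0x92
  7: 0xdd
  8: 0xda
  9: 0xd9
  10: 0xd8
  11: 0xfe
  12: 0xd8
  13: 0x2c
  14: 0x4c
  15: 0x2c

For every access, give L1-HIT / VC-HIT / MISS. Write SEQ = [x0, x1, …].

SEQ = [MISS, MISS, L1-HIT, L1-HIT, MISS, L1-HIT, MISS, MISS, L1-HIT, L1-HIT, L1-HIT, MISS, L1-HIT, MISS, VC-HIT, VC-HIT]

0: 0xda (blk 54, set 6) → MISS  vc=[]
1: 0x8c (blk 35, set 3) → MISS  vc=[]
2: 0xd9 (blk 54, set 6) → L1-HIT  vc=[]
3: 0xd8 (blk 54, set 6) → L1-HIT  vc=[]
4: 0x4f (blk 19, set 3) → MISS  vc=[35]
5: 0xdb (blk 54, set 6) → L1-HIT  vc=[35]
6: 0x92 (blk 36, set 4) → MISS  vc=[35]
7: 0xdd (blk 55, set 7) → MISS  vc=[35]
8: 0xda (blk 54, set 6) → L1-HIT  vc=[35]
9: 0xd9 (blk 54, set 6) → L1-HIT  vc=[35]
10: 0xd8 (blk 54, set 6) → L1-HIT  vc=[35]
11: 0xfe (blk 63, set 7) → MISS  vc=[35, 55]
12: 0xd8 (blk 54, set 6) → L1-HIT  vc=[35, 55]
13: 0x2c (blk 11, set 3) → MISS  vc=[35, 55, 19]
14: 0x4c (blk 19, set 3) → VC-HIT  vc=[35, 55, 11]
15: 0x2c (blk 11, set 3) → VC-HIT  vc=[35, 55, 19]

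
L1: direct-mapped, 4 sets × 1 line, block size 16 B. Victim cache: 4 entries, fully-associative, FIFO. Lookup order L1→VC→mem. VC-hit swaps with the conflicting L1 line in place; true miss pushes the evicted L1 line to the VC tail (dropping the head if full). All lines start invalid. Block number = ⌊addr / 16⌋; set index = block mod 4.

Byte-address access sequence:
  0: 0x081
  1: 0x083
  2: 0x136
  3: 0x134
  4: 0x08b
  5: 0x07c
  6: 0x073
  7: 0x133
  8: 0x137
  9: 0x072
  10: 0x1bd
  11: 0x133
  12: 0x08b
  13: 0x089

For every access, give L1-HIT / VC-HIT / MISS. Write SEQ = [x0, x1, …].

#0 0x81→b8/s0 MISS; vc=[]
#1 0x83→b8/s0 L1-HIT; vc=[]
#2 0x136→b19/s3 MISS; vc=[]
#3 0x134→b19/s3 L1-HIT; vc=[]
#4 0x8b→b8/s0 L1-HIT; vc=[]
#5 0x7c→b7/s3 MISS; vc=[19]
#6 0x73→b7/s3 L1-HIT; vc=[19]
#7 0x133→b19/s3 VC-HIT; vc=[7]
#8 0x137→b19/s3 L1-HIT; vc=[7]
#9 0x72→b7/s3 VC-HIT; vc=[19]
#10 0x1bd→b27/s3 MISS; vc=[19,7]
#11 0x133→b19/s3 VC-HIT; vc=[27,7]
#12 0x8b→b8/s0 L1-HIT; vc=[27,7]
#13 0x89→b8/s0 L1-HIT; vc=[27,7]

SEQ = [MISS, L1-HIT, MISS, L1-HIT, L1-HIT, MISS, L1-HIT, VC-HIT, L1-HIT, VC-HIT, MISS, VC-HIT, L1-HIT, L1-HIT]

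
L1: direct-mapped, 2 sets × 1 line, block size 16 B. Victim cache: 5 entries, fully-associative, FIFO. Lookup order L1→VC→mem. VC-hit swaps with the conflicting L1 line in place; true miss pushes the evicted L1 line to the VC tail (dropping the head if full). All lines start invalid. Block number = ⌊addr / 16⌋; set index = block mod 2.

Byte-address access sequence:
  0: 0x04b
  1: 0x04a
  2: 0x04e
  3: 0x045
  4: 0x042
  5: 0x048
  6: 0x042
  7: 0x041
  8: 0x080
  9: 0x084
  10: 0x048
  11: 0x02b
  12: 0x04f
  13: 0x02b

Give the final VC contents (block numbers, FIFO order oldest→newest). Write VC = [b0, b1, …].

  [0] addr=0x4b blk=4 s=0: MISS | VC []
  [1] addr=0x4a blk=4 s=0: L1-HIT | VC []
  [2] addr=0x4e blk=4 s=0: L1-HIT | VC []
  [3] addr=0x45 blk=4 s=0: L1-HIT | VC []
  [4] addr=0x42 blk=4 s=0: L1-HIT | VC []
  [5] addr=0x48 blk=4 s=0: L1-HIT | VC []
  [6] addr=0x42 blk=4 s=0: L1-HIT | VC []
  [7] addr=0x41 blk=4 s=0: L1-HIT | VC []
  [8] addr=0x80 blk=8 s=0: MISS | VC [4]
  [9] addr=0x84 blk=8 s=0: L1-HIT | VC [4]
  [10] addr=0x48 blk=4 s=0: VC-HIT | VC [8]
  [11] addr=0x2b blk=2 s=0: MISS | VC [8, 4]
  [12] addr=0x4f blk=4 s=0: VC-HIT | VC [8, 2]
  [13] addr=0x2b blk=2 s=0: VC-HIT | VC [8, 4]

VC = [8, 4]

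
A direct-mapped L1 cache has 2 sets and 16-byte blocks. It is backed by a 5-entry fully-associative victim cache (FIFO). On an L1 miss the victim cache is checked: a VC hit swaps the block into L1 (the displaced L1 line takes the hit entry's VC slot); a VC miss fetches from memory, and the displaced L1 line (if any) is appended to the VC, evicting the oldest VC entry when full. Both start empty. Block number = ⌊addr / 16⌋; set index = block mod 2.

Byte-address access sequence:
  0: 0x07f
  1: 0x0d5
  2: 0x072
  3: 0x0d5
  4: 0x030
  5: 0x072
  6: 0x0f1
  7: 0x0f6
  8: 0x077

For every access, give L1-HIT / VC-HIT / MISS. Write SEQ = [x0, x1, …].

#0 0x7f→b7/s1 MISS; vc=[]
#1 0xd5→b13/s1 MISS; vc=[7]
#2 0x72→b7/s1 VC-HIT; vc=[13]
#3 0xd5→b13/s1 VC-HIT; vc=[7]
#4 0x30→b3/s1 MISS; vc=[7,13]
#5 0x72→b7/s1 VC-HIT; vc=[3,13]
#6 0xf1→b15/s1 MISS; vc=[3,13,7]
#7 0xf6→b15/s1 L1-HIT; vc=[3,13,7]
#8 0x77→b7/s1 VC-HIT; vc=[3,13,15]

SEQ = [MISS, MISS, VC-HIT, VC-HIT, MISS, VC-HIT, MISS, L1-HIT, VC-HIT]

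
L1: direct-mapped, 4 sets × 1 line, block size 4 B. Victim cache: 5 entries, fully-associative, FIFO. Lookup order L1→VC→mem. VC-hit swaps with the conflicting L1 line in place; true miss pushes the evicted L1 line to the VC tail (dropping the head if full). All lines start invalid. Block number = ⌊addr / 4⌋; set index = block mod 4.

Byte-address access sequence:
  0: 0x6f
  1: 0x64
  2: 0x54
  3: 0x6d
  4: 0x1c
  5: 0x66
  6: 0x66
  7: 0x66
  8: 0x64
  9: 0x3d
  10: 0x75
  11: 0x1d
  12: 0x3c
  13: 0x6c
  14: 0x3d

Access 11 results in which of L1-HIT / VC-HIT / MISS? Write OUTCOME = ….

#0 0x6f→b27/s3 MISS; vc=[]
#1 0x64→b25/s1 MISS; vc=[]
#2 0x54→b21/s1 MISS; vc=[25]
#3 0x6d→b27/s3 L1-HIT; vc=[25]
#4 0x1c→b7/s3 MISS; vc=[25,27]
#5 0x66→b25/s1 VC-HIT; vc=[21,27]
#6 0x66→b25/s1 L1-HIT; vc=[21,27]
#7 0x66→b25/s1 L1-HIT; vc=[21,27]
#8 0x64→b25/s1 L1-HIT; vc=[21,27]
#9 0x3d→b15/s3 MISS; vc=[21,27,7]
#10 0x75→b29/s1 MISS; vc=[21,27,7,25]
#11 0x1d→b7/s3 VC-HIT; vc=[21,27,15,25]
#12 0x3c→b15/s3 VC-HIT; vc=[21,27,7,25]
#13 0x6c→b27/s3 VC-HIT; vc=[21,15,7,25]
#14 0x3d→b15/s3 VC-HIT; vc=[21,27,7,25]

OUTCOME = VC-HIT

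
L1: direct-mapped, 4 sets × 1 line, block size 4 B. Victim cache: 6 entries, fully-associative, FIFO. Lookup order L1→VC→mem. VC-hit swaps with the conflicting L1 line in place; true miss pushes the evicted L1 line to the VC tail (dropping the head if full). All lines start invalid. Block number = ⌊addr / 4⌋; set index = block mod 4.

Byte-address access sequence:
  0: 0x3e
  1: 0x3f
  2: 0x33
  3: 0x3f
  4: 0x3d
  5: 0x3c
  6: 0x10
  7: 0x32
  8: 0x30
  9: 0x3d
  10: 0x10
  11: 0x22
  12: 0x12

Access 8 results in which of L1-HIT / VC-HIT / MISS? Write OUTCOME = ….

0: 0x3e (blk 15, set 3) → MISS  vc=[]
1: 0x3f (blk 15, set 3) → L1-HIT  vc=[]
2: 0x33 (blk 12, set 0) → MISS  vc=[]
3: 0x3f (blk 15, set 3) → L1-HIT  vc=[]
4: 0x3d (blk 15, set 3) → L1-HIT  vc=[]
5: 0x3c (blk 15, set 3) → L1-HIT  vc=[]
6: 0x10 (blk 4, set 0) → MISS  vc=[12]
7: 0x32 (blk 12, set 0) → VC-HIT  vc=[4]
8: 0x30 (blk 12, set 0) → L1-HIT  vc=[4]
9: 0x3d (blk 15, set 3) → L1-HIT  vc=[4]
10: 0x10 (blk 4, set 0) → VC-HIT  vc=[12]
11: 0x22 (blk 8, set 0) → MISS  vc=[12, 4]
12: 0x12 (blk 4, set 0) → VC-HIT  vc=[12, 8]

OUTCOME = L1-HIT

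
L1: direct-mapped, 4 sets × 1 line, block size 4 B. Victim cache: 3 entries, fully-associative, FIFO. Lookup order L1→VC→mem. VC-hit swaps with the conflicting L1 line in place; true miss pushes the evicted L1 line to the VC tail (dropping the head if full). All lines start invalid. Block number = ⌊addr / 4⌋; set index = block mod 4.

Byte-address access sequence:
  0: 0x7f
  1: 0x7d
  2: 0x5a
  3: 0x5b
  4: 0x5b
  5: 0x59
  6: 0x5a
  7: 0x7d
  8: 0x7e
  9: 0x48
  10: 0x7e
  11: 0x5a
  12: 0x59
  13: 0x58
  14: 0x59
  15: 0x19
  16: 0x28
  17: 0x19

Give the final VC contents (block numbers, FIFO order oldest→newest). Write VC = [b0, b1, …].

VC = [18, 22, 10]

#0 0x7f→b31/s3 MISS; vc=[]
#1 0x7d→b31/s3 L1-HIT; vc=[]
#2 0x5a→b22/s2 MISS; vc=[]
#3 0x5b→b22/s2 L1-HIT; vc=[]
#4 0x5b→b22/s2 L1-HIT; vc=[]
#5 0x59→b22/s2 L1-HIT; vc=[]
#6 0x5a→b22/s2 L1-HIT; vc=[]
#7 0x7d→b31/s3 L1-HIT; vc=[]
#8 0x7e→b31/s3 L1-HIT; vc=[]
#9 0x48→b18/s2 MISS; vc=[22]
#10 0x7e→b31/s3 L1-HIT; vc=[22]
#11 0x5a→b22/s2 VC-HIT; vc=[18]
#12 0x59→b22/s2 L1-HIT; vc=[18]
#13 0x58→b22/s2 L1-HIT; vc=[18]
#14 0x59→b22/s2 L1-HIT; vc=[18]
#15 0x19→b6/s2 MISS; vc=[18,22]
#16 0x28→b10/s2 MISS; vc=[18,22,6]
#17 0x19→b6/s2 VC-HIT; vc=[18,22,10]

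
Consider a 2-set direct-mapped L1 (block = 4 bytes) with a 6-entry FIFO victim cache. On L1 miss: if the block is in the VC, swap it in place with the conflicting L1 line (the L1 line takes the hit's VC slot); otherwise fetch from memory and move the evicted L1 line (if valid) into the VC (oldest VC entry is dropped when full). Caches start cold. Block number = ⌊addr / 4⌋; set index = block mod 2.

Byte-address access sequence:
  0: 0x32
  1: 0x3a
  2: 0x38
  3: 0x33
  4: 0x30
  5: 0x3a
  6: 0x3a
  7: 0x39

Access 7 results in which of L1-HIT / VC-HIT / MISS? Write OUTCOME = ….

OUTCOME = L1-HIT

  [0] addr=0x32 blk=12 s=0: MISS | VC []
  [1] addr=0x3a blk=14 s=0: MISS | VC [12]
  [2] addr=0x38 blk=14 s=0: L1-HIT | VC [12]
  [3] addr=0x33 blk=12 s=0: VC-HIT | VC [14]
  [4] addr=0x30 blk=12 s=0: L1-HIT | VC [14]
  [5] addr=0x3a blk=14 s=0: VC-HIT | VC [12]
  [6] addr=0x3a blk=14 s=0: L1-HIT | VC [12]
  [7] addr=0x39 blk=14 s=0: L1-HIT | VC [12]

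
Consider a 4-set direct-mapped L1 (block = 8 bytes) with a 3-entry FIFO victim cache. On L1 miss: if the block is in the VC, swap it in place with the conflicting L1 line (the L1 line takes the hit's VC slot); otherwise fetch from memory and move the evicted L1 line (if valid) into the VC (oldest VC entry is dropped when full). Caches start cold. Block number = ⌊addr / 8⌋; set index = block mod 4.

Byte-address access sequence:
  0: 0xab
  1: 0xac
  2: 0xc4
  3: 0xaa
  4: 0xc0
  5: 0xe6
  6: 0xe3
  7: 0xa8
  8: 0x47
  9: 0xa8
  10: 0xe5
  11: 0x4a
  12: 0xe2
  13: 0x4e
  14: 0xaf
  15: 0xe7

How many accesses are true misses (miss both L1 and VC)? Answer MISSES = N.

#0 0xab→b21/s1 MISS; vc=[]
#1 0xac→b21/s1 L1-HIT; vc=[]
#2 0xc4→b24/s0 MISS; vc=[]
#3 0xaa→b21/s1 L1-HIT; vc=[]
#4 0xc0→b24/s0 L1-HIT; vc=[]
#5 0xe6→b28/s0 MISS; vc=[24]
#6 0xe3→b28/s0 L1-HIT; vc=[24]
#7 0xa8→b21/s1 L1-HIT; vc=[24]
#8 0x47→b8/s0 MISS; vc=[24,28]
#9 0xa8→b21/s1 L1-HIT; vc=[24,28]
#10 0xe5→b28/s0 VC-HIT; vc=[24,8]
#11 0x4a→b9/s1 MISS; vc=[24,8,21]
#12 0xe2→b28/s0 L1-HIT; vc=[24,8,21]
#13 0x4e→b9/s1 L1-HIT; vc=[24,8,21]
#14 0xaf→b21/s1 VC-HIT; vc=[24,8,9]
#15 0xe7→b28/s0 L1-HIT; vc=[24,8,9]

MISSES = 5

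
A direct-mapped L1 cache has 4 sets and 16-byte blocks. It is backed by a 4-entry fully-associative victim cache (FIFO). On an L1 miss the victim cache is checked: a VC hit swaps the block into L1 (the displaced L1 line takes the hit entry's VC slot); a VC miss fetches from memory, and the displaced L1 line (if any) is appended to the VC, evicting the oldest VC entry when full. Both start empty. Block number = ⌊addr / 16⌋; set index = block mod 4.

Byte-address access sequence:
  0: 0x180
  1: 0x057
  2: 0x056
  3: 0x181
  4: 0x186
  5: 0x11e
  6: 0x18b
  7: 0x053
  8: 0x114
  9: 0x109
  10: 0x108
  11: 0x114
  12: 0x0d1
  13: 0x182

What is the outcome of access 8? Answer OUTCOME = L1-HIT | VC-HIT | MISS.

  [0] addr=0x180 blk=24 s=0: MISS | VC []
  [1] addr=0x57 blk=5 s=1: MISS | VC []
  [2] addr=0x56 blk=5 s=1: L1-HIT | VC []
  [3] addr=0x181 blk=24 s=0: L1-HIT | VC []
  [4] addr=0x186 blk=24 s=0: L1-HIT | VC []
  [5] addr=0x11e blk=17 s=1: MISS | VC [5]
  [6] addr=0x18b blk=24 s=0: L1-HIT | VC [5]
  [7] addr=0x53 blk=5 s=1: VC-HIT | VC [17]
  [8] addr=0x114 blk=17 s=1: VC-HIT | VC [5]
  [9] addr=0x109 blk=16 s=0: MISS | VC [5, 24]
  [10] addr=0x108 blk=16 s=0: L1-HIT | VC [5, 24]
  [11] addr=0x114 blk=17 s=1: L1-HIT | VC [5, 24]
  [12] addr=0xd1 blk=13 s=1: MISS | VC [5, 24, 17]
  [13] addr=0x182 blk=24 s=0: VC-HIT | VC [5, 16, 17]

OUTCOME = VC-HIT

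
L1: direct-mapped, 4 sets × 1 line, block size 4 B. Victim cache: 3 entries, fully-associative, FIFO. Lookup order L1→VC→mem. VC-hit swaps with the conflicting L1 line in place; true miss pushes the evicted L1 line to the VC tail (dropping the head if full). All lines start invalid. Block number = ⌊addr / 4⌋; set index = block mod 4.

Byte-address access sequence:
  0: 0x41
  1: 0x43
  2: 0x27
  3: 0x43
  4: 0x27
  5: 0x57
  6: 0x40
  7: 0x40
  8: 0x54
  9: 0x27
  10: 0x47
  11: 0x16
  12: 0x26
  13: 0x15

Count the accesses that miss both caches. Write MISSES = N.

  [0] addr=0x41 blk=16 s=0: MISS | VC []
  [1] addr=0x43 blk=16 s=0: L1-HIT | VC []
  [2] addr=0x27 blk=9 s=1: MISS | VC []
  [3] addr=0x43 blk=16 s=0: L1-HIT | VC []
  [4] addr=0x27 blk=9 s=1: L1-HIT | VC []
  [5] addr=0x57 blk=21 s=1: MISS | VC [9]
  [6] addr=0x40 blk=16 s=0: L1-HIT | VC [9]
  [7] addr=0x40 blk=16 s=0: L1-HIT | VC [9]
  [8] addr=0x54 blk=21 s=1: L1-HIT | VC [9]
  [9] addr=0x27 blk=9 s=1: VC-HIT | VC [21]
  [10] addr=0x47 blk=17 s=1: MISS | VC [21, 9]
  [11] addr=0x16 blk=5 s=1: MISS | VC [21, 9, 17]
  [12] addr=0x26 blk=9 s=1: VC-HIT | VC [21, 5, 17]
  [13] addr=0x15 blk=5 s=1: VC-HIT | VC [21, 9, 17]

MISSES = 5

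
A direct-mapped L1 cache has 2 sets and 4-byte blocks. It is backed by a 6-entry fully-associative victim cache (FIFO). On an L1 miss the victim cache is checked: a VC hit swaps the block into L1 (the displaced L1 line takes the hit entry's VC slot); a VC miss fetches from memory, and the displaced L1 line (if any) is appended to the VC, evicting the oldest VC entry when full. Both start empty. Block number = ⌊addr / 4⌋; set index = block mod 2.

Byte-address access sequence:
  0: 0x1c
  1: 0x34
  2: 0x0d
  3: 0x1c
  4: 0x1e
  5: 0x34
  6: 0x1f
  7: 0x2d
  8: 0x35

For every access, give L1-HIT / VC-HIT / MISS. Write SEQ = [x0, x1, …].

SEQ = [MISS, MISS, MISS, VC-HIT, L1-HIT, VC-HIT, VC-HIT, MISS, VC-HIT]

#0 0x1c→b7/s1 MISS; vc=[]
#1 0x34→b13/s1 MISS; vc=[7]
#2 0xd→b3/s1 MISS; vc=[7,13]
#3 0x1c→b7/s1 VC-HIT; vc=[3,13]
#4 0x1e→b7/s1 L1-HIT; vc=[3,13]
#5 0x34→b13/s1 VC-HIT; vc=[3,7]
#6 0x1f→b7/s1 VC-HIT; vc=[3,13]
#7 0x2d→b11/s1 MISS; vc=[3,13,7]
#8 0x35→b13/s1 VC-HIT; vc=[3,11,7]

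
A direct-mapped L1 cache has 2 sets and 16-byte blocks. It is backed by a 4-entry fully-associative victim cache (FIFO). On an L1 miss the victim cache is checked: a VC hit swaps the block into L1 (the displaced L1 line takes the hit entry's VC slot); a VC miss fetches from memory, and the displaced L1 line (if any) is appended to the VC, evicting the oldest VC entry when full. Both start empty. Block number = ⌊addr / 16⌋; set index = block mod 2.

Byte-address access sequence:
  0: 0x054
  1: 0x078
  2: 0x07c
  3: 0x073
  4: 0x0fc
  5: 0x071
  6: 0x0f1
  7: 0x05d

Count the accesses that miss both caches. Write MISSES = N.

0: 0x54 (blk 5, set 1) → MISS  vc=[]
1: 0x78 (blk 7, set 1) → MISS  vc=[5]
2: 0x7c (blk 7, set 1) → L1-HIT  vc=[5]
3: 0x73 (blk 7, set 1) → L1-HIT  vc=[5]
4: 0xfc (blk 15, set 1) → MISS  vc=[5, 7]
5: 0x71 (blk 7, set 1) → VC-HIT  vc=[5, 15]
6: 0xf1 (blk 15, set 1) → VC-HIT  vc=[5, 7]
7: 0x5d (blk 5, set 1) → VC-HIT  vc=[15, 7]

MISSES = 3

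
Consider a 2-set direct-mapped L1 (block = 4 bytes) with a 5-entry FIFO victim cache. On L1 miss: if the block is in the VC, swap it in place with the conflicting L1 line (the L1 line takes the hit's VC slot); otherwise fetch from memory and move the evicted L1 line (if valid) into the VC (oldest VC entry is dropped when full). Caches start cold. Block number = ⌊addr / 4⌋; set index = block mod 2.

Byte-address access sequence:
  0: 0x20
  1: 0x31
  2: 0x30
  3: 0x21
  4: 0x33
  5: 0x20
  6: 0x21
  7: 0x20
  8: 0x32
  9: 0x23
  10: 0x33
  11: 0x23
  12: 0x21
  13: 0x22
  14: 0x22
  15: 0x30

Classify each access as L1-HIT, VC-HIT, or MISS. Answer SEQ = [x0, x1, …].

SEQ = [MISS, MISS, L1-HIT, VC-HIT, VC-HIT, VC-HIT, L1-HIT, L1-HIT, VC-HIT, VC-HIT, VC-HIT, VC-HIT, L1-HIT, L1-HIT, L1-HIT, VC-HIT]

#0 0x20→b8/s0 MISS; vc=[]
#1 0x31→b12/s0 MISS; vc=[8]
#2 0x30→b12/s0 L1-HIT; vc=[8]
#3 0x21→b8/s0 VC-HIT; vc=[12]
#4 0x33→b12/s0 VC-HIT; vc=[8]
#5 0x20→b8/s0 VC-HIT; vc=[12]
#6 0x21→b8/s0 L1-HIT; vc=[12]
#7 0x20→b8/s0 L1-HIT; vc=[12]
#8 0x32→b12/s0 VC-HIT; vc=[8]
#9 0x23→b8/s0 VC-HIT; vc=[12]
#10 0x33→b12/s0 VC-HIT; vc=[8]
#11 0x23→b8/s0 VC-HIT; vc=[12]
#12 0x21→b8/s0 L1-HIT; vc=[12]
#13 0x22→b8/s0 L1-HIT; vc=[12]
#14 0x22→b8/s0 L1-HIT; vc=[12]
#15 0x30→b12/s0 VC-HIT; vc=[8]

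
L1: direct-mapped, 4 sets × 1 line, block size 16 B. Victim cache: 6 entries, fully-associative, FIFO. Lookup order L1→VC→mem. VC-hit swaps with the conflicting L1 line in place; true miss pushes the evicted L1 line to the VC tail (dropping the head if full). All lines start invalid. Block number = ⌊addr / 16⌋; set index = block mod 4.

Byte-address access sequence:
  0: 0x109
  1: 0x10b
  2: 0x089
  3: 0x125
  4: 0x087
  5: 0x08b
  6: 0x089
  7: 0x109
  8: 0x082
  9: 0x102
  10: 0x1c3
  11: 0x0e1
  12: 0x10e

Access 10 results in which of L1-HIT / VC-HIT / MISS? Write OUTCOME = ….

#0 0x109→b16/s0 MISS; vc=[]
#1 0x10b→b16/s0 L1-HIT; vc=[]
#2 0x89→b8/s0 MISS; vc=[16]
#3 0x125→b18/s2 MISS; vc=[16]
#4 0x87→b8/s0 L1-HIT; vc=[16]
#5 0x8b→b8/s0 L1-HIT; vc=[16]
#6 0x89→b8/s0 L1-HIT; vc=[16]
#7 0x109→b16/s0 VC-HIT; vc=[8]
#8 0x82→b8/s0 VC-HIT; vc=[16]
#9 0x102→b16/s0 VC-HIT; vc=[8]
#10 0x1c3→b28/s0 MISS; vc=[8,16]
#11 0xe1→b14/s2 MISS; vc=[8,16,18]
#12 0x10e→b16/s0 VC-HIT; vc=[8,28,18]

OUTCOME = MISS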